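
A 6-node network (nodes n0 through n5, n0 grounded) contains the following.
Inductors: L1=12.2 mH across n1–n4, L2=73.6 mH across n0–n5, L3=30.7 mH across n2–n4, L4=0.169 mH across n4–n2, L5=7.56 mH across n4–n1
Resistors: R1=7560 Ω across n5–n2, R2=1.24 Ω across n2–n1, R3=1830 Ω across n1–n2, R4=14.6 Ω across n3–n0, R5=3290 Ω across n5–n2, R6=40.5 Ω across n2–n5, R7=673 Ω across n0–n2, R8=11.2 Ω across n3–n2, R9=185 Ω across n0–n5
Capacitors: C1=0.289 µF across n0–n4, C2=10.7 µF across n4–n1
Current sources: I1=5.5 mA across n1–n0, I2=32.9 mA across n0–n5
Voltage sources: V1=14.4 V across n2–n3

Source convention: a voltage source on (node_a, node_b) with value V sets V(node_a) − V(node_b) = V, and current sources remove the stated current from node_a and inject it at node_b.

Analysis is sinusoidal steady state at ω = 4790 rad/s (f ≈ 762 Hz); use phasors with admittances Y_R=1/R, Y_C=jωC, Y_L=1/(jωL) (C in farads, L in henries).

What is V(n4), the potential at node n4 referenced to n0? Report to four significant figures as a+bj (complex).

Element admittances at ω=4790 rad/s:
  Y(L1) = 0.000-0.01711j S between n1,n4
  Y(L2) = 0.000-0.002837j S between n0,n5
  Y(R1) = 0.0001323+0.000j S between n5,n2
  Y(R2) = 0.8065+0.000j S between n2,n1
  Y(R3) = 0.0005464+0.000j S between n1,n2
  Y(L3) = 0.000-0.006800j S between n2,n4
  Y(R4) = 0.06849+0.000j S between n3,n0
  Y(C1) = 0.000+0.001384j S between n0,n4
  Y(R5) = 0.0003040+0.000j S between n5,n2
  Y(R6) = 0.02469+0.000j S between n2,n5
  I1: injects 0.0055 A into n0 (from n1)
  Y(L4) = 0.000-1.235j S between n4,n2
  Y(R7) = 0.001486+0.000j S between n0,n2
  Y(R8) = 0.08929+0.000j S between n3,n2
  Y(R9) = 0.005405+0.000j S between n0,n5
  I2: injects 0.0329 A into n5 (from n0)
  Y(L5) = 0.000-0.02761j S between n4,n1
  Y(C2) = 0.000+0.05125j S between n4,n1
  V1: constraint V(n2)−V(n3) = 14.4
Assemble and solve the 6×6 MNA system:
  V(n1)=13.50+0.1275j  V(n2)=13.51+0.1273j  V(n3)=-0.8944+0.1273j  V(n4)=13.52+0.1275j  V(n5)=12.08+1.227j
  i(V1)=-1.347+0.008722j

13.52+0.1275j V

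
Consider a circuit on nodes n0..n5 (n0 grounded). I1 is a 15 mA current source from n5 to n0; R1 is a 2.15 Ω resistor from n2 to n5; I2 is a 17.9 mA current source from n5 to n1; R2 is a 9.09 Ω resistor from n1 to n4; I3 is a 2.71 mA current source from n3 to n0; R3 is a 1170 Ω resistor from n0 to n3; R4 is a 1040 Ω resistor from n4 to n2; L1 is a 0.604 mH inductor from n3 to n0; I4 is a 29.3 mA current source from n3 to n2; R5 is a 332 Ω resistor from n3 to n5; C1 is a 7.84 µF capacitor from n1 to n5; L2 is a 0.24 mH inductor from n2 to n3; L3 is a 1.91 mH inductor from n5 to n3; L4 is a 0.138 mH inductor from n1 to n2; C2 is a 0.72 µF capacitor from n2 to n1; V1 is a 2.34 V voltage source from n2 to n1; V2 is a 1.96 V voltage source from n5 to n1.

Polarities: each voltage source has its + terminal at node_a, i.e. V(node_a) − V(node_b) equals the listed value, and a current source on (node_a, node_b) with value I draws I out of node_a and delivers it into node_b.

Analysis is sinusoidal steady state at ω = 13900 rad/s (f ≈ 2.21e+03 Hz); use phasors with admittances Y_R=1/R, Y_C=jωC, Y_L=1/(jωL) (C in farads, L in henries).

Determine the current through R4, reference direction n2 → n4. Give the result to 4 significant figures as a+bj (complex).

Element admittances at ω=13900 rad/s:
  I1: injects 0.015 A into n0 (from n5)
  Y(R1) = 0.4651+0.000j S between n2,n5
  I2: injects 0.0179 A into n1 (from n5)
  Y(R2) = 0.1100+0.000j S between n1,n4
  I3: injects 0.00271 A into n0 (from n3)
  Y(R3) = 0.0008547+0.000j S between n0,n3
  Y(R4) = 0.0009615+0.000j S between n4,n2
  Y(L1) = 0.000-0.1191j S between n3,n0
  I4: injects 0.0293 A into n2 (from n3)
  Y(R5) = 0.003012+0.000j S between n3,n5
  Y(C1) = 0.000+0.1090j S between n1,n5
  Y(L2) = 0.000-0.2998j S between n2,n3
  Y(L3) = 0.000-0.03767j S between n5,n3
  Y(L4) = 0.000-0.5213j S between n1,n2
  Y(C2) = 0.000+0.01001j S between n2,n1
  V1: constraint V(n2)−V(n1) = 2.34
  V2: constraint V(n5)−V(n1) = 1.96
Assemble and solve the 7×7 MNA system:
  V(n1)=-2.298-0.1033j  V(n2)=0.04176-0.1033j  V(n3)=-0.001067-0.1487j  V(n4)=-2.278-0.1033j  V(n5)=-0.3382-0.1033j
  i(V1)=-0.1633+1.209j  i(V2)=0.1432-0.2264j

0.002231+0.000j A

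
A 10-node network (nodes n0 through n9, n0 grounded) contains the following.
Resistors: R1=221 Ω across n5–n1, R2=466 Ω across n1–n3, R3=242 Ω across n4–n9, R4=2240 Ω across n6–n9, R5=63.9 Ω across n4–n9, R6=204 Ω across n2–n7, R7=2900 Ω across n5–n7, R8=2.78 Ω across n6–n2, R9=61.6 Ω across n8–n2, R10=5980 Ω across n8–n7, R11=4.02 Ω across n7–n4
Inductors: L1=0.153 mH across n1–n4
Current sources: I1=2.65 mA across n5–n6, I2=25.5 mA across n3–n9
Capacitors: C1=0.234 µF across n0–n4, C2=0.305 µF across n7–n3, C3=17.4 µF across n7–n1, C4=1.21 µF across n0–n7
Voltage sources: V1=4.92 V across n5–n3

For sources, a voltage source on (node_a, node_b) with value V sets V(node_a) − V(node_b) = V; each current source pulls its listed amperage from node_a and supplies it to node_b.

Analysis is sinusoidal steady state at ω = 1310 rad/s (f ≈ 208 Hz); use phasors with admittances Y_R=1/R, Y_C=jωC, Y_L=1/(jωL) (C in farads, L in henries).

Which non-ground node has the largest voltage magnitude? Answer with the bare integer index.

Element admittances at ω=1310 rad/s:
  Y(R1) = 0.004525+0.000j S between n5,n1
  Y(R2) = 0.002146+0.000j S between n1,n3
  Y(L1) = 0.000-4.989j S between n1,n4
  Y(R3) = 0.004132+0.000j S between n4,n9
  I1: injects 0.00265 A into n6 (from n5)
  Y(C1) = 0.000+0.0003065j S between n0,n4
  Y(C2) = 0.000+0.0003995j S between n7,n3
  Y(R4) = 0.0004464+0.000j S between n6,n9
  Y(R5) = 0.01565+0.000j S between n4,n9
  Y(R6) = 0.004902+0.000j S between n2,n7
  Y(R7) = 0.0003448+0.000j S between n5,n7
  I2: injects 0.0255 A into n9 (from n3)
  Y(R8) = 0.3597+0.000j S between n6,n2
  Y(R9) = 0.01623+0.000j S between n8,n2
  Y(R10) = 0.0001672+0.000j S between n8,n7
  Y(C3) = 0.000+0.02279j S between n7,n1
  Y(R11) = 0.2488+0.000j S between n7,n4
  Y(C4) = 0.000+0.001585j S between n0,n7
  V1: constraint V(n5)−V(n3) = 4.92
Assemble and solve the 10×10 MNA system:
  V(n1)=-0.006556+0.004653j  V(n2)=0.5836-0.0009941j  V(n3)=-7.409+0.4264j  V(n4)=-0.005957+0.01006j  V(n5)=-2.489+0.4264j  V(n6)=0.5919-0.0009807j  V(n7)=0.001152-0.001945j  V(n8)=0.5777-0.001004j  V(n9)=1.268+0.009814j
  i(V1)=0.009443-0.002056j

3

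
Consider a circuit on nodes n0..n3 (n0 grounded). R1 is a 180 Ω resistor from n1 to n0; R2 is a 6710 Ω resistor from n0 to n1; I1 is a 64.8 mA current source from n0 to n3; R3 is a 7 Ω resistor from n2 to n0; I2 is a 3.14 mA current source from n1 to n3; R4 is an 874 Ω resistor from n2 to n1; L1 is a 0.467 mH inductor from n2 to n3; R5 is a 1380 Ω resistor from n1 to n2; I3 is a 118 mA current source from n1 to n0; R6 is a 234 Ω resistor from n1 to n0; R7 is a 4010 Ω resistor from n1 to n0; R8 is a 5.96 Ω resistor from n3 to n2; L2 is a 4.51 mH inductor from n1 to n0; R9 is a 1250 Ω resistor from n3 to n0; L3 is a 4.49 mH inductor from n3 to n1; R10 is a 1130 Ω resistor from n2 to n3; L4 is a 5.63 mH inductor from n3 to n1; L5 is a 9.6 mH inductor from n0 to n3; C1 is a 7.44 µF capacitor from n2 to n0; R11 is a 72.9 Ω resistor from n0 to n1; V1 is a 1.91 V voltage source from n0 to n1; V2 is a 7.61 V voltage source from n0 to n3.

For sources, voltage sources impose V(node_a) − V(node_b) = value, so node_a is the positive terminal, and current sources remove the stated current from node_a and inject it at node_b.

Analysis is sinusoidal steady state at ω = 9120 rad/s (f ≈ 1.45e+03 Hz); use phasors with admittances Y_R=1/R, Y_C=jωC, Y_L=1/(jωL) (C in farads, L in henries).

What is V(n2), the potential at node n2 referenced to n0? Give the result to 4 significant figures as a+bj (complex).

-5.565+2.737j V

Apply KCL at each of the 3 non-ground nodes and solve the resulting linear system.
Node n1: branches {R1, R2, I2, R4, R5, I3, R6, R7, L2, L3, L4, R11, V1} → V_1 = -1.910+0.000j
Node n2: branches {R3, R4, L1, R5, R8, R10, C1} → V_2 = -5.565+2.737j
Node n3: branches {I1, I2, L1, R8, R9, L3, R10, L4, L5, V2} → V_3 = -7.610+0.000j
Source currents: i(V1)=0.08224-0.2089j, i(V2)=-1.062+0.3556j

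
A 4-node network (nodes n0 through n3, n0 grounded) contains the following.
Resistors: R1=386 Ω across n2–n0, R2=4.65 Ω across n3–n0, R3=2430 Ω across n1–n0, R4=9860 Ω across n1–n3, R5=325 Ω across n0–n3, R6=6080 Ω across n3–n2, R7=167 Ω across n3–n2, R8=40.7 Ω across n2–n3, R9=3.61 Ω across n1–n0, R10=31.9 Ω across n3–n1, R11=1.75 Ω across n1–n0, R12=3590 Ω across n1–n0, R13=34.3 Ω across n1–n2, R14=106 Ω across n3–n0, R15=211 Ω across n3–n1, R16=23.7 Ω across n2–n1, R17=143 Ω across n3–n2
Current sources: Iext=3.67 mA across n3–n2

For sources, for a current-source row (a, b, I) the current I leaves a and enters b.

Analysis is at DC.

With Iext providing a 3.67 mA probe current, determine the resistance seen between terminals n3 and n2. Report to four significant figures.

R_eq = 10.75 Ω

MNA unknowns: 3 node voltages V₁..V_3
R1: Y=0.002591 on G[2,0]
R2: Y=0.2151 on G[3,0]
R3: Y=0.0004115 on G[1,0]
R4: Y=0.0001014 on G[1,3]
R5: Y=0.003077 on G[0,3]
R6: Y=0.0001645 on G[3,2]
R7: Y=0.005988 on G[3,2]
R8: Y=0.02457 on G[2,3]
R9: Y=0.2770 on G[1,0]
R10: Y=0.03135 on G[3,1]
R11: Y=0.5714 on G[1,0]
R12: Y=0.0002786 on G[1,0]
R13: Y=0.02915 on G[1,2]
R14: Y=0.009434 on G[3,0]
R15: Y=0.004739 on G[3,1]
R16: Y=0.04219 on G[2,1]
R17: Y=0.006993 on G[3,2]
Iext: z[3]−=0.00367, z[2]+=0.00367
solve → V1=0.002045, V2=0.03148, V3=-0.007990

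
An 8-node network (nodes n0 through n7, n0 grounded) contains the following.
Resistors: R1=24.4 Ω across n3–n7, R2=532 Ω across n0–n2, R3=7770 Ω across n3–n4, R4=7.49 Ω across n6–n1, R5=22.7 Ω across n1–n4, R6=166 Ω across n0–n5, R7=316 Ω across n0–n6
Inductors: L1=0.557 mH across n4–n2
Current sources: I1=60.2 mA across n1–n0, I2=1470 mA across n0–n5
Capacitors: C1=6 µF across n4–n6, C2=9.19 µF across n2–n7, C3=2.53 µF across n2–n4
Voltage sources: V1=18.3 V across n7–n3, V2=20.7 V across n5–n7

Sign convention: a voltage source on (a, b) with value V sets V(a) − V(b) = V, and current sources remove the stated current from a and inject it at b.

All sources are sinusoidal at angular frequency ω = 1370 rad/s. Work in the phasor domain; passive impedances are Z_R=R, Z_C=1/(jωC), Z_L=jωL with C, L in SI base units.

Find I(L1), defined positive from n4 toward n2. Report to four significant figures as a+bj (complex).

-0.3861-0.08810j A

MNA unknowns: 7 node voltages V₁..V_7 plus 2 source currents (V1, V2)
R1: Y=0.04098+0.000j on G[3,7]
L1: Y=0.000-1.310j on G[4,2]
R2: Y=0.001880+0.000j on G[0,2]
I1: z[1]−=0.0602, z[0]+=0.0602
R3: Y=0.0001287+0.000j on G[3,4]
R4: Y=0.1335+0.000j on G[6,1]
I2: z[0]−=1.47, z[5]+=1.47
C1: Y=0.000+0.008220j on G[4,6]
C2: Y=0.000+0.01259j on G[2,7]
C3: Y=0.000+0.003466j on G[2,4]
R5: Y=0.04405+0.000j on G[1,4]
R6: Y=0.006024+0.000j on G[0,5]
R7: Y=0.003165+0.000j on G[0,6]
V1: row V7−V3=18.3, i_V1 at 7,3
V2: row V5−V7=20.7, i_V2 at 5,7
solve → V1=104.8+25.78j, V2=113.4+25.86j, V3=105.9-21.65j, V4=113.4+25.57j, V5=144.9-21.65j, V6=102.3+25.84j, V7=124.2-21.65j
aux → i_V1=-0.7510-0.006076j, i_V2=0.5971+0.1304j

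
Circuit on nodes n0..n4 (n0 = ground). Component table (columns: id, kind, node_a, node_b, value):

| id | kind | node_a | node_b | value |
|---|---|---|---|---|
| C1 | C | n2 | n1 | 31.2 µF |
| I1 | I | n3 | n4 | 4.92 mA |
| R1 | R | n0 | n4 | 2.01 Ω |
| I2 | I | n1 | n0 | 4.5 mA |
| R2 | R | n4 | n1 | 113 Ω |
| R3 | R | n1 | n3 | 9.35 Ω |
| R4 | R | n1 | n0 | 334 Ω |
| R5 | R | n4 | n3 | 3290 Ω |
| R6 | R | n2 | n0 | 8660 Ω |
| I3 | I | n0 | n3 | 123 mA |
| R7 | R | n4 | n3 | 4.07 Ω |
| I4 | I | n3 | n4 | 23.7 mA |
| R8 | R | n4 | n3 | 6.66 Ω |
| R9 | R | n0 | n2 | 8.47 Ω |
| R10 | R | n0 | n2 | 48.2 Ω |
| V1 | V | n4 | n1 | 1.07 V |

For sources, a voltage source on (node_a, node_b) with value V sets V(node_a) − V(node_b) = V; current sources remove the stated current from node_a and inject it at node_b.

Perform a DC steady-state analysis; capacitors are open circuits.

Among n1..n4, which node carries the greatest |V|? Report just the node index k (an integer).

1

MNA unknowns: 4 node voltages V₁..V_4 plus 1 source current (V1)
C1: Y=0.000 on G[2,1]
I1: z[3]−=0.00492, z[4]+=0.00492
R1: Y=0.4975 on G[0,4]
I2: z[1]−=0.0045, z[0]+=0.0045
R2: Y=0.008850 on G[4,1]
R3: Y=0.1070 on G[1,3]
R4: Y=0.002994 on G[1,0]
R5: Y=0.0003040 on G[4,3]
R6: Y=0.0001155 on G[2,0]
I3: z[0]−=0.123, z[3]+=0.123
R7: Y=0.2457 on G[4,3]
I4: z[3]−=0.0237, z[4]+=0.0237
R8: Y=0.1502 on G[4,3]
R9: Y=0.1181 on G[0,2]
R10: Y=0.02075 on G[0,2]
V1: row V4−V1=1.07, i_V1 at 4,1
solve → V1=-0.8268, V2=0.000, V3=0.2033, V4=0.2432
aux → i_V1=-0.1176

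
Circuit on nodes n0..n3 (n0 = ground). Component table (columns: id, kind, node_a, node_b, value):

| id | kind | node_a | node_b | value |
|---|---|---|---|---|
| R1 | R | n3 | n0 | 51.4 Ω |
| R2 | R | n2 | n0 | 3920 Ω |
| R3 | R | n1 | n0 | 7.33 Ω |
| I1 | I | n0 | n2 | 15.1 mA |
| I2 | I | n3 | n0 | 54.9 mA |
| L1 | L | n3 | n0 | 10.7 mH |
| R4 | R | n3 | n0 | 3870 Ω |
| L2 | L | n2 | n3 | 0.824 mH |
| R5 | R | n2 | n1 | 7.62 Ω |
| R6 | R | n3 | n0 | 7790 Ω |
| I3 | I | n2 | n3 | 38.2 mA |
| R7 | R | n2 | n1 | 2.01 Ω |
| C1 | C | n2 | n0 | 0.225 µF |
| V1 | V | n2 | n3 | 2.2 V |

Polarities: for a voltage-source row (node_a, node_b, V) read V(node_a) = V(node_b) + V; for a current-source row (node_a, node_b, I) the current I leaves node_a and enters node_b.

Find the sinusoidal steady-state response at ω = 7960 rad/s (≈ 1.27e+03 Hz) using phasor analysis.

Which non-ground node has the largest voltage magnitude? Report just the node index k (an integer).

Element admittances at ω=7960 rad/s:
  Y(R1) = 0.01946+0.000j S between n3,n0
  Y(R2) = 0.0002551+0.000j S between n2,n0
  Y(R3) = 0.1364+0.000j S between n1,n0
  I1: injects 0.0151 A into n2 (from n0)
  I2: injects 0.0549 A into n0 (from n3)
  Y(L1) = 0.000-0.01174j S between n3,n0
  Y(R4) = 0.0002584+0.000j S between n3,n0
  Y(L2) = 0.000-0.1525j S between n2,n3
  Y(R5) = 0.1312+0.000j S between n2,n1
  Y(R6) = 0.0001284+0.000j S between n3,n0
  I3: injects 0.0382 A into n3 (from n2)
  Y(R7) = 0.4975+0.000j S between n2,n1
  Y(C1) = 0.000+0.001791j S between n2,n0
  V1: constraint V(n2)−V(n3) = 2.2
Assemble and solve the 4×4 MNA system:
  V(n1)=0.03583-0.1579j  V(n2)=0.04360-0.1921j  V(n3)=-2.156-0.1921j
  i(V1)=-0.02834+0.3569j

3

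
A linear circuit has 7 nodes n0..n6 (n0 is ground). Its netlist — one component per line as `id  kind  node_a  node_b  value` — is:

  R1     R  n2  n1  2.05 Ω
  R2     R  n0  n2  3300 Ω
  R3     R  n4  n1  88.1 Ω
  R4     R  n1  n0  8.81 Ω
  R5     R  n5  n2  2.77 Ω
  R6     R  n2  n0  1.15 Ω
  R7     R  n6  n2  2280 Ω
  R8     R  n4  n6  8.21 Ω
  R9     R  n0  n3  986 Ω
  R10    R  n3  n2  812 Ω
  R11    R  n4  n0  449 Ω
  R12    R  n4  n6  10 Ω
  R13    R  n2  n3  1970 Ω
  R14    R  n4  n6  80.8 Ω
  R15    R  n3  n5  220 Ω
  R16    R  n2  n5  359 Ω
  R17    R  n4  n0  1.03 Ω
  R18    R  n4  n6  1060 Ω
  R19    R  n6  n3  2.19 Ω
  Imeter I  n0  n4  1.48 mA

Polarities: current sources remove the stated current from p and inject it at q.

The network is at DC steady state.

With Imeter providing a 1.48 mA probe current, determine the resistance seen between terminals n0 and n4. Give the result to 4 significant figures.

R_eq = 1.009 Ω

Element admittances at DC:
  Y(R1) = 0.4878 S between n2,n1
  Y(R2) = 0.0003030 S between n0,n2
  Y(R3) = 0.01135 S between n4,n1
  Y(R4) = 0.1135 S between n1,n0
  Y(R5) = 0.3610 S between n5,n2
  Y(R6) = 0.8696 S between n2,n0
  Y(R7) = 0.0004386 S between n6,n2
  Y(R8) = 0.1218 S between n4,n6
  Y(R9) = 0.001014 S between n0,n3
  Y(R10) = 0.001232 S between n3,n2
  Y(R11) = 0.002227 S between n4,n0
  Y(R12) = 0.1000 S between n4,n6
  Y(R13) = 0.0005076 S between n2,n3
  Y(R14) = 0.01238 S between n4,n6
  Y(R15) = 0.004545 S between n3,n5
  Y(R16) = 0.002786 S between n2,n5
  Y(R17) = 0.9709 S between n4,n0
  Y(R18) = 0.0009434 S between n4,n6
  Y(R19) = 0.4566 S between n6,n3
  Imeter: injects 0.00148 A into n4 (from n0)
Assemble and solve the 6×6 MNA system:
  V(n1)=4.642e-05  V(n2)=2.357e-05  V(n3)=0.001425  V(n4)=0.001493  V(n5)=4.086e-05  V(n6)=0.001447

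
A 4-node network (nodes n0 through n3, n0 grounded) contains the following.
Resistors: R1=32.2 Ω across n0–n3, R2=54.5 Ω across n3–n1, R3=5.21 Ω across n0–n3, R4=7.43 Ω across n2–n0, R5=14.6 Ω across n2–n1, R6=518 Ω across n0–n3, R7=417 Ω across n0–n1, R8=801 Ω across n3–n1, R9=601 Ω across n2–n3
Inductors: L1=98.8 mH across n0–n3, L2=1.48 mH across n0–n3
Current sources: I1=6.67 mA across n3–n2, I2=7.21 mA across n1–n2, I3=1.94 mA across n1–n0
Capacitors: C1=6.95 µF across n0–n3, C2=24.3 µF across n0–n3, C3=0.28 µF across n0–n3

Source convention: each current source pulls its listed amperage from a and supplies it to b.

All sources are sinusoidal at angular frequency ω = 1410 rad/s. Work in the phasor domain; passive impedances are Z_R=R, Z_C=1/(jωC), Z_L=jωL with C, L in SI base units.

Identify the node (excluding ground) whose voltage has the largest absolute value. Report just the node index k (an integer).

1

MNA unknowns: 3 node voltages V₁..V_3
R1: Y=0.03106+0.000j on G[0,3]
L1: Y=0.000-0.007178j on G[0,3]
L2: Y=0.000-0.4792j on G[0,3]
R2: Y=0.01835+0.000j on G[3,1]
R3: Y=0.1919+0.000j on G[0,3]
R4: Y=0.1346+0.000j on G[2,0]
I1: z[3]−=0.00667, z[2]+=0.00667
I2: z[1]−=0.00721, z[2]+=0.00721
R5: Y=0.06849+0.000j on G[2,1]
R6: Y=0.001931+0.000j on G[0,3]
R7: Y=0.002398+0.000j on G[0,1]
C1: Y=0.000+0.009800j on G[0,3]
C2: Y=0.000+0.03426j on G[0,3]
C3: Y=0.000+0.0003948j on G[0,3]
R8: Y=0.001248+0.000j on G[3,1]
R9: Y=0.001664+0.000j on G[2,3]
I3: z[1]−=0.00194, z[0]+=0.00194
solve → V1=-0.06893-0.004117j, V2=0.04467-0.001489j, V3=-0.007501-0.01380j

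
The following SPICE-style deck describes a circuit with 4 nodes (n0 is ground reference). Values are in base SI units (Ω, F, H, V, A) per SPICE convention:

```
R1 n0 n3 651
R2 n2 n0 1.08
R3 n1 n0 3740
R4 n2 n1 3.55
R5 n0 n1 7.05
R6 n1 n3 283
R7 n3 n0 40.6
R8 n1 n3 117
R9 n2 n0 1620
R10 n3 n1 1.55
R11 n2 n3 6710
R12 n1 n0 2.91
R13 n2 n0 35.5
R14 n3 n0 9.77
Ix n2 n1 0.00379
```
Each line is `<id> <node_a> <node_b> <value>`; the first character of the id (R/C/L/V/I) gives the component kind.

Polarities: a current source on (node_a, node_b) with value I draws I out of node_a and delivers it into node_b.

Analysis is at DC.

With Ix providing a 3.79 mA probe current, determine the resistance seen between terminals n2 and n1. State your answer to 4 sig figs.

MNA unknowns: 3 node voltages V₁..V_3
R1: Y=0.001536 on G[0,3]
R2: Y=0.9259 on G[2,0]
R3: Y=0.0002674 on G[1,0]
R4: Y=0.2817 on G[2,1]
R5: Y=0.1418 on G[0,1]
R6: Y=0.003534 on G[1,3]
R7: Y=0.02463 on G[3,0]
R8: Y=0.008547 on G[1,3]
R9: Y=0.0006173 on G[2,0]
R10: Y=0.6452 on G[3,1]
R11: Y=0.0001490 on G[2,3]
R12: Y=0.3436 on G[1,0]
R13: Y=0.02817 on G[2,0]
R14: Y=0.1024 on G[3,0]
Ix: z[2]−=0.00379, z[1]+=0.00379
solve → V1=0.003609, V2=-0.002242, V3=0.003018

R_eq = 1.544 Ω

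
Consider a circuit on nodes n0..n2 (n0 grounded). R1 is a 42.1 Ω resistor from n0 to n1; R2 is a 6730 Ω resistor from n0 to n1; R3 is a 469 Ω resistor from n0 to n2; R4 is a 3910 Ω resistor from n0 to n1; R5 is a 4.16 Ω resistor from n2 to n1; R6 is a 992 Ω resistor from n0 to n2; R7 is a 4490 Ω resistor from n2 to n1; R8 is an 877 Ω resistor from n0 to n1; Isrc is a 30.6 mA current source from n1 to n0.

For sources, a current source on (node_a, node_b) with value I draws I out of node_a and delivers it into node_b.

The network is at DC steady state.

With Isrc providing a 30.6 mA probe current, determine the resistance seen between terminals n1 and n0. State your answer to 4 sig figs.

R_eq = 35.21 Ω

Element admittances at DC:
  Y(R1) = 0.02375 S between n0,n1
  Y(R2) = 0.0001486 S between n0,n1
  Y(R3) = 0.002132 S between n0,n2
  Y(R4) = 0.0002558 S between n0,n1
  Y(R5) = 0.2404 S between n2,n1
  Y(R6) = 0.001008 S between n0,n2
  Y(R7) = 0.0002227 S between n2,n1
  Y(R8) = 0.001140 S between n0,n1
  Isrc: injects 0.0306 A into n0 (from n1)
Assemble and solve the 2×2 MNA system:
  V(n1)=-1.078  V(n2)=-1.064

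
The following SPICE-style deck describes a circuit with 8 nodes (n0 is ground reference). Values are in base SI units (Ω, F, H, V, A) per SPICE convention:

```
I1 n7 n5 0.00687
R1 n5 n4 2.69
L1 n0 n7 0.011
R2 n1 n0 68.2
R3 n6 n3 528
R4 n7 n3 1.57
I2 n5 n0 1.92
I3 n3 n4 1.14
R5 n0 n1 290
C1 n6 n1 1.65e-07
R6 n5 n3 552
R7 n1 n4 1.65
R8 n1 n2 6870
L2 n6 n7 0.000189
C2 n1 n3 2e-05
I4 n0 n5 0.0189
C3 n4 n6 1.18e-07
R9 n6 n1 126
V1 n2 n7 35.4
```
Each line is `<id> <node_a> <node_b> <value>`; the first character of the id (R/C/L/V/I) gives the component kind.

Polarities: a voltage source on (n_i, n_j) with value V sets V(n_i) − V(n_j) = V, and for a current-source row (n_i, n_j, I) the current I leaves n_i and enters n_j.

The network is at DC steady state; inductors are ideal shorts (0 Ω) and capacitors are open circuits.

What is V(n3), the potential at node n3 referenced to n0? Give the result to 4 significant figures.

Apply KCL at each of the 7 non-ground nodes and solve the resulting linear system.
Node n1: branches {R2, R5, C1, R7, R8, C2, R9} → V_1 = -26.47
Node n2: branches {R8, V1} → V_2 = 35.40
Node n3: branches {R3, R4, I3, R6, C2} → V_3 = -1.872
Node n4: branches {R1, I3, R7, C3} → V_4 = -27.63
Node n5: branches {I1, R1, I2, R6, I4} → V_5 = -32.57
Node n6: branches {R3, C1, L2, C3, R9} → V_6 = 0.000
Node n7: branches {I1, L1, R4, L2, V1} → V_7 = 0.000
Source currents: i(L1)=1.422, i(L2)=-0.2137, i(V1)=-0.009007

-1.872 V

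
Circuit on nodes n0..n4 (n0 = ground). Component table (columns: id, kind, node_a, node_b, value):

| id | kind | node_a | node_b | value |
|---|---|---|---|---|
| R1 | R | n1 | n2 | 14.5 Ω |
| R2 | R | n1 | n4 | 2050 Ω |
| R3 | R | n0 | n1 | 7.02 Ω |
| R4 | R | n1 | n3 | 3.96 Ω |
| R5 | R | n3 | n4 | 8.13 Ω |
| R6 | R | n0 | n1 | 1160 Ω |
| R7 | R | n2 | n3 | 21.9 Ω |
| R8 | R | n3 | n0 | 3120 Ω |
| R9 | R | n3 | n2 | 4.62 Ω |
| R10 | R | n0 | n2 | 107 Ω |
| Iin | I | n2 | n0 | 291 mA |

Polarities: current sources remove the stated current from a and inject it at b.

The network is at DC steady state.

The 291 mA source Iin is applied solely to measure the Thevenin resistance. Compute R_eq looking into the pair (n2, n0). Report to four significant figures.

R_eq = 10.80 Ω

MNA unknowns: 4 node voltages V₁..V_4
R1: Y=0.06897 on G[1,2]
R2: Y=0.0004878 on G[1,4]
R3: Y=0.1425 on G[0,1]
R4: Y=0.2525 on G[1,3]
R5: Y=0.1230 on G[3,4]
R6: Y=0.0008621 on G[0,1]
R7: Y=0.04566 on G[2,3]
R8: Y=0.0003205 on G[3,0]
R9: Y=0.2165 on G[3,2]
R10: Y=0.009346 on G[0,2]
Iin: z[2]−=0.291, z[0]+=0.291
solve → V1=-1.820, V2=-3.141, V3=-2.491, V4=-2.488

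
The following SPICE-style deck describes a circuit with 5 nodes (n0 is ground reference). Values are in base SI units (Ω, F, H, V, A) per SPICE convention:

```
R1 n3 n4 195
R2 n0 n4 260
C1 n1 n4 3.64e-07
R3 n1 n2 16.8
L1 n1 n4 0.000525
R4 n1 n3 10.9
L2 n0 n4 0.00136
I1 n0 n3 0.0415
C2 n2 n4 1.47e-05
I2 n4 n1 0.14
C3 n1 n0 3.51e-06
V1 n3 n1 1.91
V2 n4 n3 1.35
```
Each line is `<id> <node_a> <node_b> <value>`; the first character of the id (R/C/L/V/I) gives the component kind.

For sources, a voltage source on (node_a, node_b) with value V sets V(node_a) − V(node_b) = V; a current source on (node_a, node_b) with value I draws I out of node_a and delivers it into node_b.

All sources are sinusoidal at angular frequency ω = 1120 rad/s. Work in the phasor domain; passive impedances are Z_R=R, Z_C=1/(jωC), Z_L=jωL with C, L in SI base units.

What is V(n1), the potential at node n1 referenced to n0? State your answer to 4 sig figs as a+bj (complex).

-3.279+0.06371j V

Element admittances at ω=1120 rad/s:
  Y(R1) = 0.005128+0.000j S between n3,n4
  Y(R2) = 0.003846+0.000j S between n0,n4
  Y(C1) = 0.000+0.0004077j S between n1,n4
  Y(R3) = 0.05952+0.000j S between n1,n2
  Y(L1) = 0.000-1.701j S between n1,n4
  Y(R4) = 0.09174+0.000j S between n1,n3
  Y(L2) = 0.000-0.6565j S between n0,n4
  I1: injects 0.0415 A into n3 (from n0)
  Y(C2) = 0.000+0.01646j S between n2,n4
  I2: injects 0.14 A into n1 (from n4)
  Y(C3) = 0.000+0.003931j S between n1,n0
  V1: constraint V(n3)−V(n1) = 1.91
  V2: constraint V(n4)−V(n3) = 1.35
Assemble and solve the 6×6 MNA system:
  V(n1)=-3.279+0.06371j  V(n2)=-3.048+0.9013j  V(n3)=-1.369+0.06371j  V(n4)=-0.01926+0.06371j
  i(V1)=-0.3293+5.480j  i(V2)=-0.2025+5.480j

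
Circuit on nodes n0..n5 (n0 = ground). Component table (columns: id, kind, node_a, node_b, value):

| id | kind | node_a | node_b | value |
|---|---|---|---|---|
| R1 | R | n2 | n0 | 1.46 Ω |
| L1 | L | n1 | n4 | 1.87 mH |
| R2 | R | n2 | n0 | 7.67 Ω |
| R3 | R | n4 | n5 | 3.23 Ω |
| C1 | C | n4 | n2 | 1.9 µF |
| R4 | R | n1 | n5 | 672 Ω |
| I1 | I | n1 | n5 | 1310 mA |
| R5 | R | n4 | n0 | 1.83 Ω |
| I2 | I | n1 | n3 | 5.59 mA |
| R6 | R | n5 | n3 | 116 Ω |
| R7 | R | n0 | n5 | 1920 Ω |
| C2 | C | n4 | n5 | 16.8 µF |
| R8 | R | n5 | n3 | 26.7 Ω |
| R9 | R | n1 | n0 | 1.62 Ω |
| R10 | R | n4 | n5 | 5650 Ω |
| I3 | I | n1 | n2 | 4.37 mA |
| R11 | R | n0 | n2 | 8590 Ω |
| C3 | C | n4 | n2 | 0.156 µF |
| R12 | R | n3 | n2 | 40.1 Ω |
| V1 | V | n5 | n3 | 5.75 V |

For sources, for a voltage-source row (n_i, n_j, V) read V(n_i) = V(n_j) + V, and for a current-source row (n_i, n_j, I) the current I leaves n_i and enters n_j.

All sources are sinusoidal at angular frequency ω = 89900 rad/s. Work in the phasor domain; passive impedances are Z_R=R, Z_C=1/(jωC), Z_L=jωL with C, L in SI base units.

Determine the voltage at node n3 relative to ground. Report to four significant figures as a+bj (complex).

Element admittances at ω=89900 rad/s:
  Y(R1) = 0.6849+0.000j S between n2,n0
  Y(L1) = 0.000-0.005948j S between n1,n4
  Y(R2) = 0.1304+0.000j S between n2,n0
  Y(R3) = 0.3096+0.000j S between n4,n5
  Y(C1) = 0.000+0.1708j S between n4,n2
  Y(R4) = 0.001488+0.000j S between n1,n5
  I1: injects 1.31 A into n5 (from n1)
  Y(R5) = 0.5464+0.000j S between n4,n0
  I2: injects 0.00559 A into n3 (from n1)
  Y(R6) = 0.008621+0.000j S between n5,n3
  Y(R7) = 0.0005208+0.000j S between n0,n5
  Y(C2) = 0.000+1.510j S between n4,n5
  Y(R8) = 0.03745+0.000j S between n5,n3
  Y(R9) = 0.6173+0.000j S between n1,n0
  Y(R10) = 0.0001770+0.000j S between n4,n5
  I3: injects 0.00437 A into n2 (from n1)
  Y(R11) = 0.0001164+0.000j S between n0,n2
  Y(C3) = 0.000+0.01402j S between n4,n2
  Y(R12) = 0.02494+0.000j S between n3,n2
  V1: constraint V(n5)−V(n3) = 5.75
Assemble and solve the 6×6 MNA system:
  V(n1)=-2.132-0.04534j  V(n2)=0.1244+0.4181j  V(n3)=-3.316-1.450j  V(n4)=2.221-0.5713j  V(n5)=2.434-1.450j
  i(V1)=-0.3563-0.04659j

-3.316-1.450j V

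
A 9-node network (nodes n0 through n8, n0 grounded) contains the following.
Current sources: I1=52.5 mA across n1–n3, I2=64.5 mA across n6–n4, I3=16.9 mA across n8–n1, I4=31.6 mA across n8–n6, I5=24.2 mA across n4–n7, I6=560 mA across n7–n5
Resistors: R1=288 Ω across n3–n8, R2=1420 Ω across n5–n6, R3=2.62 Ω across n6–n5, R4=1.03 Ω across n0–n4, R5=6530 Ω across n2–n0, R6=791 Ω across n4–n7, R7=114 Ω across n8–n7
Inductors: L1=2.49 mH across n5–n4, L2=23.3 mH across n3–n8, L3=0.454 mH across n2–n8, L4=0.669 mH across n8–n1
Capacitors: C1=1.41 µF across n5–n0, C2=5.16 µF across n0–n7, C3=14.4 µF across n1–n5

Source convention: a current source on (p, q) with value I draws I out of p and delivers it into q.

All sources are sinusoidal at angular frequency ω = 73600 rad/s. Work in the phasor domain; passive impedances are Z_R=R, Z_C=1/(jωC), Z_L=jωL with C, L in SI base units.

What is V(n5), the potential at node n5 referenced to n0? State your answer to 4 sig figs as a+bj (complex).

Apply KCL at each of the 8 non-ground nodes and solve the resulting linear system.
Node n1: branches {I1, L4, C3, I3} → V_1 = 0.5580-5.187j
Node n2: branches {L3, R5} → V_2 = -1.939-4.196j
Node n3: branches {I1, R1, L2} → V_3 = 12.79-1.736j
Node n4: branches {I2, L1, I5, R4, R6} → V_4 = 0.01209-0.0009105j
Node n5: branches {L1, R2, C1, C3, R3, I6} → V_5 = 0.5106-5.202j
Node n6: branches {I2, R2, R3, I4} → V_6 = 0.4246-5.202j
Node n7: branches {C2, I5, R6, R7, I6} → V_7 = -0.1355+1.451j
Node n8: branches {R1, L2, L3, L4, I3, I4, R7} → V_8 = -1.917-4.206j

0.5106-5.202j V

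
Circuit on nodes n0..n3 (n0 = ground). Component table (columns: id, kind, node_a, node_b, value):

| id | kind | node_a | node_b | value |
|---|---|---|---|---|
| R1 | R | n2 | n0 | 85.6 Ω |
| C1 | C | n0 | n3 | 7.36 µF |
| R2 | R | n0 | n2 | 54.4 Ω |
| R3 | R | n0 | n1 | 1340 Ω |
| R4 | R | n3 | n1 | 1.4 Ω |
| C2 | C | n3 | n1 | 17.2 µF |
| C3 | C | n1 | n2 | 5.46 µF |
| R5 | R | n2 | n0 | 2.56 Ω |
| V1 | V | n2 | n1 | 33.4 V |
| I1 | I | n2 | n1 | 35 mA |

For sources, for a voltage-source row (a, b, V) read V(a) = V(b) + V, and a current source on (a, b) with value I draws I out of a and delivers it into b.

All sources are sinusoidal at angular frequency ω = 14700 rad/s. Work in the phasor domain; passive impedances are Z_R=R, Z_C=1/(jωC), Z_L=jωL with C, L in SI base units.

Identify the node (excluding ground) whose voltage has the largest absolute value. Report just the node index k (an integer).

MNA unknowns: 3 node voltages V₁..V_3 plus 1 source current (V1)
R1: Y=0.01168+0.000j on G[2,0]
C1: Y=0.000+0.1082j on G[0,3]
R2: Y=0.01838+0.000j on G[0,2]
R3: Y=0.0007463+0.000j on G[0,1]
R4: Y=0.7143+0.000j on G[3,1]
C2: Y=0.000+0.2528j on G[3,1]
C3: Y=0.000+0.08026j on G[1,2]
R5: Y=0.3906+0.000j on G[2,0]
V1: row V2−V1=33.4, i_V1 at 2,1
I1: z[2]−=0.035, z[1]+=0.035
solve → V1=-30.66+7.170j, V2=2.737+7.170j, V3=-27.93+10.43j
aux → i_V1=-1.187-5.697j

1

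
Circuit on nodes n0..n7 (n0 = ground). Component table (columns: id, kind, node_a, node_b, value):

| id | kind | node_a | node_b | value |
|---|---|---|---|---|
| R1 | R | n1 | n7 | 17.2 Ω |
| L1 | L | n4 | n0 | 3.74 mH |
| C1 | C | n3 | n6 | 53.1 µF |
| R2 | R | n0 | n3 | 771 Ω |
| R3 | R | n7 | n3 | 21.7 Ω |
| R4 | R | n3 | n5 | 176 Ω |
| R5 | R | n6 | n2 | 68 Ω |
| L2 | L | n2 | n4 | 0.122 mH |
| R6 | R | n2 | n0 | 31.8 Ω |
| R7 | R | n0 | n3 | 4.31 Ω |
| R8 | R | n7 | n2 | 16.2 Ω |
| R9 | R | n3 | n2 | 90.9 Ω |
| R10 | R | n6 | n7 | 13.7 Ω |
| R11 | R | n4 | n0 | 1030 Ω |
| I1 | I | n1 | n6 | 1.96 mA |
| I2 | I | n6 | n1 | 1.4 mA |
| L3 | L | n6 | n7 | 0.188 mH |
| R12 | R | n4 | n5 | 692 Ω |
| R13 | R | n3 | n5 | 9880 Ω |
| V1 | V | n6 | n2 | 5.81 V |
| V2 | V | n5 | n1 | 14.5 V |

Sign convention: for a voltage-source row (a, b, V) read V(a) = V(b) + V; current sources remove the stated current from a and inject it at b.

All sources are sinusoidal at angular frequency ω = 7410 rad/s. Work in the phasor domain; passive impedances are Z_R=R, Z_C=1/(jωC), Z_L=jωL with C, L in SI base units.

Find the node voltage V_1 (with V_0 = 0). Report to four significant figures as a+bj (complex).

-1.204-1.623j V

MNA unknowns: 7 node voltages V₁..V_7 plus 2 source currents (V1, V2)
R1: Y=0.05814+0.000j on G[1,7]
L1: Y=0.000-0.03608j on G[4,0]
C1: Y=0.000+0.3935j on G[3,6]
R2: Y=0.001297+0.000j on G[0,3]
R3: Y=0.04608+0.000j on G[7,3]
R4: Y=0.005682+0.000j on G[3,5]
R5: Y=0.01471+0.000j on G[6,2]
L2: Y=0.000-1.106j on G[2,4]
R6: Y=0.03145+0.000j on G[2,0]
R7: Y=0.2320+0.000j on G[0,3]
R8: Y=0.06173+0.000j on G[7,2]
R9: Y=0.01100+0.000j on G[3,2]
R10: Y=0.07299+0.000j on G[6,7]
R11: Y=0.0009709+0.000j on G[4,0]
I1: z[1]−=0.00196, z[6]+=0.00196
I2: z[6]−=0.0014, z[1]+=0.0014
L3: Y=0.000-0.7178j on G[6,7]
R12: Y=0.001445+0.000j on G[4,5]
R13: Y=0.0001012+0.000j on G[3,5]
V1: row V6−V2=5.81, i_V1 at 6,2
V2: row V5−V1=14.5, i_V2 at 5,1
solve → V1=-1.204-1.623j, V2=-5.126-1.160j, V3=0.8811-0.6068j, V4=-4.964-1.096j, V5=13.30-1.623j, V6=0.6840-1.160j, V7=0.4940-1.737j
aux → i_V1=-0.7304+0.1719j, i_V2=-0.09818+0.006635j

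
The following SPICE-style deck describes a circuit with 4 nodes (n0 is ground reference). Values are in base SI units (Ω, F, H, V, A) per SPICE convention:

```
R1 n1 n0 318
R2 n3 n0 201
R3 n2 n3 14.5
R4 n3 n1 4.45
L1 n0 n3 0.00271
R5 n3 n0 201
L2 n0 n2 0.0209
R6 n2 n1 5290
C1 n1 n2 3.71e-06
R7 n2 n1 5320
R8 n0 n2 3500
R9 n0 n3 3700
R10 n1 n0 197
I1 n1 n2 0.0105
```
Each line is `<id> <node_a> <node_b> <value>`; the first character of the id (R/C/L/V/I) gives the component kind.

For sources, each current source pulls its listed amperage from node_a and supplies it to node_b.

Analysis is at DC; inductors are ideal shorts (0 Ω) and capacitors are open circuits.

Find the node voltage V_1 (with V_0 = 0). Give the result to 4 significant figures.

Element admittances at DC:
  Y(R1) = 0.003145 S between n1,n0
  Y(R2) = 0.004975 S between n3,n0
  Y(R3) = 0.06897 S between n2,n3
  Y(R4) = 0.2247 S between n3,n1
  L1: short n0↔n3 (DC inductor)
  Y(R5) = 0.004975 S between n3,n0
  L2: short n0↔n2 (DC inductor)
  Y(R6) = 0.0001890 S between n2,n1
  Y(C1) = 0.000 S between n1,n2
  Y(R7) = 0.0001880 S between n2,n1
  Y(R8) = 0.0002857 S between n0,n2
  Y(R9) = 0.0002703 S between n0,n3
  Y(R10) = 0.005076 S between n1,n0
  I1: injects 0.0105 A into n2 (from n1)
Assemble and solve the 5×5 MNA system:
  V(n1)=-0.04500  V(n2)=0.000  V(n3)=0.000
  i(L1)=0.01011  i(L2)=-0.01048

-0.04500 V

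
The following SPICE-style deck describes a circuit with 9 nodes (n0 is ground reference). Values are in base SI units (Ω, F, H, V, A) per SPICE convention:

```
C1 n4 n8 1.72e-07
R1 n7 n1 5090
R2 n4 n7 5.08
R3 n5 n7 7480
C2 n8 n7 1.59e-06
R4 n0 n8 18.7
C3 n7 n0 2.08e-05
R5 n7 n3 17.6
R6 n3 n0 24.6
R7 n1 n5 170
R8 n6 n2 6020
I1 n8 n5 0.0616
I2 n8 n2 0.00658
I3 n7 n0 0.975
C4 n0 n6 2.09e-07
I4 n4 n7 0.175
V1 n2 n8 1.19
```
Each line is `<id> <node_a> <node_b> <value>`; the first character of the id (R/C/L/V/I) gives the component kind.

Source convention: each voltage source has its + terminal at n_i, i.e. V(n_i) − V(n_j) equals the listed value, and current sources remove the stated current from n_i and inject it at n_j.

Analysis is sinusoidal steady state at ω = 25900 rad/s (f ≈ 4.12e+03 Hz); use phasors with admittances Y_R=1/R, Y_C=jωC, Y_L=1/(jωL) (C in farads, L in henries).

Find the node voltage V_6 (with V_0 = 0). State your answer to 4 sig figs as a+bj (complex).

0.03411+0.01339j V

Apply KCL at each of the 8 non-ground nodes and solve the resulting linear system.
Node n1: branches {R1, R7} → V_1 = 183.9+1.644j
Node n2: branches {R8, I2, V1} → V_2 = -0.4022+1.125j
Node n3: branches {R5, R6} → V_3 = -0.1074+0.9581j
Node n4: branches {C1, R2, I4} → V_4 = -1.062+1.632j
Node n5: branches {R3, R7, I1} → V_5 = 190.1+1.644j
Node n6: branches {R8, C4} → V_6 = 0.03411+0.01339j
Node n7: branches {R1, R2, R3, C2, C3, R5, I3, I4} → V_7 = -0.1843+1.644j
Node n8: branches {C1, C2, R4, I1, I2, V1} → V_8 = -1.592+1.125j
Source currents: i(V1)=0.006652-0.0001846j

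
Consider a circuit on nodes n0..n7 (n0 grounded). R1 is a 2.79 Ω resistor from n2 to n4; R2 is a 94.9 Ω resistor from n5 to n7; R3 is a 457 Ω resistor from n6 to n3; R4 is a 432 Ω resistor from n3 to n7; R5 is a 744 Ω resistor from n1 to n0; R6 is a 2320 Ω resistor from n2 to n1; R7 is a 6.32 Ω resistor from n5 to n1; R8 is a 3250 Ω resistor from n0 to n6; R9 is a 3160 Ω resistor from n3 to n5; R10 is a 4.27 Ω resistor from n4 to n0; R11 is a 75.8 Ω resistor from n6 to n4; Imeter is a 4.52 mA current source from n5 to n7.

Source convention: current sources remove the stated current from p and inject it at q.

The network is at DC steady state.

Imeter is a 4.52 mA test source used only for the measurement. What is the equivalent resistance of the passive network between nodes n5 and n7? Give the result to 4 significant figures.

MNA unknowns: 7 node voltages V₁..V_7
R1: Y=0.3584 on G[2,4]
R2: Y=0.01054 on G[5,7]
R3: Y=0.002188 on G[6,3]
R4: Y=0.002315 on G[3,7]
R5: Y=0.001344 on G[1,0]
R6: Y=0.0004310 on G[2,1]
R7: Y=0.1582 on G[5,1]
R8: Y=0.0003077 on G[0,6]
R9: Y=0.0003165 on G[3,5]
R10: Y=0.2342 on G[4,0]
R11: Y=0.01319 on G[6,4]
Imeter: z[5]−=0.00452, z[7]+=0.00452
solve → V1=-0.1331, V2=0.0005790, V3=0.1263, V4=0.0007397, V5=-0.1346, V6=0.01824, V7=0.2641

R_eq = 88.20 Ω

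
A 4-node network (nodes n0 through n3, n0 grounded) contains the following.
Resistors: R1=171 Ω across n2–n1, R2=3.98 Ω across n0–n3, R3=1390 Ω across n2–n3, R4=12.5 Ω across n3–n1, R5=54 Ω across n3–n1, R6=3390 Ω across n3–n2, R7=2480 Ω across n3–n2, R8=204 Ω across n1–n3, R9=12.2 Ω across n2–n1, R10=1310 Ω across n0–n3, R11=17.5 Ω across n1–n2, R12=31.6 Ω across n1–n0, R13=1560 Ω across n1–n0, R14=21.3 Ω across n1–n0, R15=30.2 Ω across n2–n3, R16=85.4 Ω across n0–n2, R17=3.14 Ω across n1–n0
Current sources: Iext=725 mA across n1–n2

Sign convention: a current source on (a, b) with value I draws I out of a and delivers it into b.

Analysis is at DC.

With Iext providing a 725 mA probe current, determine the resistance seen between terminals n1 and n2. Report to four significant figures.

R_eq = 5.382 Ω

Element admittances at DC:
  Y(R1) = 0.005848 S between n2,n1
  Y(R2) = 0.2513 S between n0,n3
  Y(R3) = 0.0007194 S between n2,n3
  Y(R4) = 0.08000 S between n3,n1
  Y(R5) = 0.01852 S between n3,n1
  Y(R6) = 0.0002950 S between n3,n2
  Y(R7) = 0.0004032 S between n3,n2
  Y(R8) = 0.004902 S between n1,n3
  Y(R9) = 0.08197 S between n2,n1
  Y(R10) = 0.0007634 S between n0,n3
  Y(R11) = 0.05714 S between n1,n2
  Y(R12) = 0.03165 S between n1,n0
  Y(R13) = 0.0006410 S between n1,n0
  Y(R14) = 0.04695 S between n1,n0
  Y(R15) = 0.03311 S between n2,n3
  Y(R16) = 0.01171 S between n0,n2
  Y(R17) = 0.3185 S between n1,n0
  Iext: injects 0.725 A into n2 (from n1)
Assemble and solve the 3×3 MNA system:
  V(n1)=-0.2663  V(n2)=3.635  V(n3)=0.2513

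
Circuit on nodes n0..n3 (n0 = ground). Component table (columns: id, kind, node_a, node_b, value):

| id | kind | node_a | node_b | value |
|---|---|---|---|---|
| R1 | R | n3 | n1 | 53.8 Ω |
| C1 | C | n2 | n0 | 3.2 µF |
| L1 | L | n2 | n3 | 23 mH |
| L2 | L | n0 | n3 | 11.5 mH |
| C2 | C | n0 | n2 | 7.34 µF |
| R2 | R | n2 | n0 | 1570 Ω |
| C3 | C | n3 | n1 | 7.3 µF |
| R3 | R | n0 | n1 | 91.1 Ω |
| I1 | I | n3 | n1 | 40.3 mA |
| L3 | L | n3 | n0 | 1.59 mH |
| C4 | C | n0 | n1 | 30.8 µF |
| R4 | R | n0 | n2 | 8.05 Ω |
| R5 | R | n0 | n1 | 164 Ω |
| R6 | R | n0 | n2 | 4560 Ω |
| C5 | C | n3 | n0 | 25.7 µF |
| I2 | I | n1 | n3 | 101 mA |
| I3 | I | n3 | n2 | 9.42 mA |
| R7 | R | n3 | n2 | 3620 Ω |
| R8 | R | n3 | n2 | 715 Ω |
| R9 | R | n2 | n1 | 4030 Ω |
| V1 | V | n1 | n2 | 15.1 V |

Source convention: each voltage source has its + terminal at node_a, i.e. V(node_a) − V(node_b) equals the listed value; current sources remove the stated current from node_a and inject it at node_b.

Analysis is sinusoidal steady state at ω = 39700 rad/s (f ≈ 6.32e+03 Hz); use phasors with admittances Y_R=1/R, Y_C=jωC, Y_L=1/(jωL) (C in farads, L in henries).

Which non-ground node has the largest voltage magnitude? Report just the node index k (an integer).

2

Apply KCL at each of the 3 non-ground nodes and solve the resulting linear system.
Node n1: branches {R1, C3, R3, I1, C4, R5, I2, R9, V1} → V_1 = 3.439-0.7171j
Node n2: branches {C1, L1, C2, R2, R4, R6, I3, R7, R8, R9, V1} → V_2 = -11.66-0.7171j
Node n3: branches {R1, L1, L2, C3, I1, L3, C5, I2, I3, R7, R8} → V_3 = 0.7742-0.2223j
Source currents: i(V1)=-1.193-4.956j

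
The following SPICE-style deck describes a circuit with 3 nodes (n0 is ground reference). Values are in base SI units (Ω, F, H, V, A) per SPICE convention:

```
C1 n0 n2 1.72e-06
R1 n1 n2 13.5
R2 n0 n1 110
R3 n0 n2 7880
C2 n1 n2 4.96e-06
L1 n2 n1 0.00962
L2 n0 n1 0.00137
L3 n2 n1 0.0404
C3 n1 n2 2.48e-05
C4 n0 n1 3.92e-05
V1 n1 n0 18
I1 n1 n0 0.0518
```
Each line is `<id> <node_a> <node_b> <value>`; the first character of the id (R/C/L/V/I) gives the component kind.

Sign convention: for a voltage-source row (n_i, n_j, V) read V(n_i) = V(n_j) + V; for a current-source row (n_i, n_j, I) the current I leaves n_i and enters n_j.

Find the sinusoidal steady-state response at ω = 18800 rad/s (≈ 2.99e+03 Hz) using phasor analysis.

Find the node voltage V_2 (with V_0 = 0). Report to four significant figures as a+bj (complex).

Apply KCL at each of the 2 non-ground nodes and solve the resulting linear system.
Node n1: branches {R1, R2, C2, L1, L2, L3, C3, C4, V1, I1} → V_1 = 18.00+0.000j
Node n2: branches {C1, R1, R3, C2, L1, L3, C3} → V_2 = 17.02-0.1204j
Source currents: i(V1)=-0.2215-13.12j

17.02-0.1204j V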